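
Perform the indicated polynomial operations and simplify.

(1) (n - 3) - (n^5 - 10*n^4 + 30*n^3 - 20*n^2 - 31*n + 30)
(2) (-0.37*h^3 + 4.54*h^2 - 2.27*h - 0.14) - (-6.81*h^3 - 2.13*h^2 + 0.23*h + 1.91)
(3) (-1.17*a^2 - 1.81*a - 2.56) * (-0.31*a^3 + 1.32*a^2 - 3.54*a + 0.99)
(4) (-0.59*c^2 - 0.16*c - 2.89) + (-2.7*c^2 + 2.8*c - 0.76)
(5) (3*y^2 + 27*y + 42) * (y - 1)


(1) = -n^5 + 10*n^4 - 30*n^3 + 20*n^2 + 32*n - 33
(2) = 6.44*h^3 + 6.67*h^2 - 2.5*h - 2.05
(3) = 0.3627*a^5 - 0.9833*a^4 + 2.5462*a^3 + 1.8699*a^2 + 7.2705*a - 2.5344
(4) = -3.29*c^2 + 2.64*c - 3.65
(5) = 3*y^3 + 24*y^2 + 15*y - 42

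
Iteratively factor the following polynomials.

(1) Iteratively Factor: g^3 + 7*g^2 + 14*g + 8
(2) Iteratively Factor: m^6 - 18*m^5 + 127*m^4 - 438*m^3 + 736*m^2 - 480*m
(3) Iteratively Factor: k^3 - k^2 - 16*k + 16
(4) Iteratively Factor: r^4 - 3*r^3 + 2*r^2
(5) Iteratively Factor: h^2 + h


(1) = (g + 2)*(g^2 + 5*g + 4) = (g + 1)*(g + 2)*(g + 4)
(2) = (m - 3)*(m^5 - 15*m^4 + 82*m^3 - 192*m^2 + 160*m) = (m - 3)*(m - 2)*(m^4 - 13*m^3 + 56*m^2 - 80*m) = m*(m - 3)*(m - 2)*(m^3 - 13*m^2 + 56*m - 80) = m*(m - 5)*(m - 3)*(m - 2)*(m^2 - 8*m + 16) = m*(m - 5)*(m - 4)*(m - 3)*(m - 2)*(m - 4)
(3) = (k + 4)*(k^2 - 5*k + 4) = (k - 4)*(k + 4)*(k - 1)
(4) = (r - 1)*(r^3 - 2*r^2) = r*(r - 1)*(r^2 - 2*r) = r*(r - 2)*(r - 1)*(r)
(5) = (h + 1)*(h)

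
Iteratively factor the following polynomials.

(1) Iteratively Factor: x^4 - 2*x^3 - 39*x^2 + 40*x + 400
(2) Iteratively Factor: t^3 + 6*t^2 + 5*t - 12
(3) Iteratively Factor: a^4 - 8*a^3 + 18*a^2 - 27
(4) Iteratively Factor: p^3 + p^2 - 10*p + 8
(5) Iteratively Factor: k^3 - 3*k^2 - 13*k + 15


(1) = (x - 5)*(x^3 + 3*x^2 - 24*x - 80) = (x - 5)*(x + 4)*(x^2 - x - 20) = (x - 5)*(x + 4)^2*(x - 5)
(2) = (t - 1)*(t^2 + 7*t + 12) = (t - 1)*(t + 4)*(t + 3)
(3) = (a - 3)*(a^3 - 5*a^2 + 3*a + 9) = (a - 3)^2*(a^2 - 2*a - 3) = (a - 3)^2*(a + 1)*(a - 3)
(4) = (p - 1)*(p^2 + 2*p - 8) = (p - 1)*(p + 4)*(p - 2)
(5) = (k - 1)*(k^2 - 2*k - 15) = (k - 1)*(k + 3)*(k - 5)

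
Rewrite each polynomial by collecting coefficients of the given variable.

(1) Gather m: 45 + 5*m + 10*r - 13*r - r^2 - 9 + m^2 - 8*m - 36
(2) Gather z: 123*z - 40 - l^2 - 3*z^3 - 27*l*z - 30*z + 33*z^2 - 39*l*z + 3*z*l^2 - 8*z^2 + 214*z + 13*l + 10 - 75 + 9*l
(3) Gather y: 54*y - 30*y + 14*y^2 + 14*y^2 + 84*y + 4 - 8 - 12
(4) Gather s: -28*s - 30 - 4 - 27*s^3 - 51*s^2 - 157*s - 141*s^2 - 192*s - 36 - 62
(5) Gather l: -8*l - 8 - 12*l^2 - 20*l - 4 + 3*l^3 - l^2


(1) = m^2 - 3*m - r^2 - 3*r
(2) = -l^2 + 22*l - 3*z^3 + 25*z^2 + z*(3*l^2 - 66*l + 307) - 105
(3) = 28*y^2 + 108*y - 16
(4) = -27*s^3 - 192*s^2 - 377*s - 132
(5) = 3*l^3 - 13*l^2 - 28*l - 12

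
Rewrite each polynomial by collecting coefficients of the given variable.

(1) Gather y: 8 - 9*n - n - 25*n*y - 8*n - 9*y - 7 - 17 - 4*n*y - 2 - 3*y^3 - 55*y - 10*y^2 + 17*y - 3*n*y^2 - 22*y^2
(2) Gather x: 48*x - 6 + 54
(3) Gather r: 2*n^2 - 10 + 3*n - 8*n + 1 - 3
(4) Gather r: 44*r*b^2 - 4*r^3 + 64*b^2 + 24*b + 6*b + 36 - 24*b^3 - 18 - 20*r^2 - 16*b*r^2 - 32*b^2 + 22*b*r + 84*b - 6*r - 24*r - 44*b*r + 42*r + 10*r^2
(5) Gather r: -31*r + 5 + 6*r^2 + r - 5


(1) = -18*n - 3*y^3 + y^2*(-3*n - 32) + y*(-29*n - 47) - 18
(2) = 48*x + 48
(3) = 2*n^2 - 5*n - 12
(4) = -24*b^3 + 32*b^2 + 114*b - 4*r^3 + r^2*(-16*b - 10) + r*(44*b^2 - 22*b + 12) + 18
(5) = 6*r^2 - 30*r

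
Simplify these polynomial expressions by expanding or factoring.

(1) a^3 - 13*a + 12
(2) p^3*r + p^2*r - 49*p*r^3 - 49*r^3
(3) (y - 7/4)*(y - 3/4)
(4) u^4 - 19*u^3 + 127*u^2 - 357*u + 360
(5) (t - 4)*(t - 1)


(1) = (a - 3)*(a - 1)*(a + 4)
(2) = (p - 7*r)*(p + 7*r)*(p*r + r)
(3) = y^2 - 5*y/2 + 21/16
(4) = (u - 8)*(u - 5)*(u - 3)^2
(5) = t^2 - 5*t + 4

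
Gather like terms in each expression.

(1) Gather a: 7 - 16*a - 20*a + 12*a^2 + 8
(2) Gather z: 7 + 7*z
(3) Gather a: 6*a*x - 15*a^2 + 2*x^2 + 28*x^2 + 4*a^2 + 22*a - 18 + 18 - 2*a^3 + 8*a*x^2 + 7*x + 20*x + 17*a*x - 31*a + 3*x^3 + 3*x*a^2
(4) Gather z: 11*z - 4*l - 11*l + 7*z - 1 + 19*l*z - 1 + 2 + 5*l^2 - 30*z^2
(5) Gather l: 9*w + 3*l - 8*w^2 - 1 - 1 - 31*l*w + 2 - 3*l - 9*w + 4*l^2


(1) = 12*a^2 - 36*a + 15
(2) = 7*z + 7
(3) = -2*a^3 + a^2*(3*x - 11) + a*(8*x^2 + 23*x - 9) + 3*x^3 + 30*x^2 + 27*x
(4) = 5*l^2 - 15*l - 30*z^2 + z*(19*l + 18)
(5) = 4*l^2 - 31*l*w - 8*w^2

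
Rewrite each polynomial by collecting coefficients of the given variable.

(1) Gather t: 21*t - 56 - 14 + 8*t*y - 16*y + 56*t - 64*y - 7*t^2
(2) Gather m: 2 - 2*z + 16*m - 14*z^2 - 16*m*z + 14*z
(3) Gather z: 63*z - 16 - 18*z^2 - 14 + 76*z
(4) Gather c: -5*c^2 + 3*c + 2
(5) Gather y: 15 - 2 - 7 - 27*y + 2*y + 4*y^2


(1) = -7*t^2 + t*(8*y + 77) - 80*y - 70
(2) = m*(16 - 16*z) - 14*z^2 + 12*z + 2
(3) = -18*z^2 + 139*z - 30
(4) = -5*c^2 + 3*c + 2
(5) = 4*y^2 - 25*y + 6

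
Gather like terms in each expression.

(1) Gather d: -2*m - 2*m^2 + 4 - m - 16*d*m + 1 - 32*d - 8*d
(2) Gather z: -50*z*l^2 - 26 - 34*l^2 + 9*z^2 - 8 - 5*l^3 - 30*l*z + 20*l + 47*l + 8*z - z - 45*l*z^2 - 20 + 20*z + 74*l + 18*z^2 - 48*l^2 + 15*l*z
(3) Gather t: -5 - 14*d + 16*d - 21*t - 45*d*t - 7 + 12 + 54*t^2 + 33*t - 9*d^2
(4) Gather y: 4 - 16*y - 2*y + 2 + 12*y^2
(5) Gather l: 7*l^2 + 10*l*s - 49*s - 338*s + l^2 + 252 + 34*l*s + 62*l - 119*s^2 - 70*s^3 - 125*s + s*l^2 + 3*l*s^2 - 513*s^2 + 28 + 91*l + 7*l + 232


(1) = d*(-16*m - 40) - 2*m^2 - 3*m + 5
(2) = -5*l^3 - 82*l^2 + 141*l + z^2*(27 - 45*l) + z*(-50*l^2 - 15*l + 27) - 54
(3) = -9*d^2 + 2*d + 54*t^2 + t*(12 - 45*d)
(4) = 12*y^2 - 18*y + 6
(5) = l^2*(s + 8) + l*(3*s^2 + 44*s + 160) - 70*s^3 - 632*s^2 - 512*s + 512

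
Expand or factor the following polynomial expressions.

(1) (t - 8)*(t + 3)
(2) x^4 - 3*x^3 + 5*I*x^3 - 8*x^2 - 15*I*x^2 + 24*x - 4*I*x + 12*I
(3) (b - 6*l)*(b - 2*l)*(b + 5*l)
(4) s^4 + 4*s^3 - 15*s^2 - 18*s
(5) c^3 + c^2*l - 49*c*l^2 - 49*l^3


(1) = t^2 - 5*t - 24
(2) = (x - 3)*(x + I)*(x + 2*I)^2
(3) = b^3 - 3*b^2*l - 28*b*l^2 + 60*l^3
(4) = s*(s - 3)*(s + 1)*(s + 6)
(5) = (c - 7*l)*(c + l)*(c + 7*l)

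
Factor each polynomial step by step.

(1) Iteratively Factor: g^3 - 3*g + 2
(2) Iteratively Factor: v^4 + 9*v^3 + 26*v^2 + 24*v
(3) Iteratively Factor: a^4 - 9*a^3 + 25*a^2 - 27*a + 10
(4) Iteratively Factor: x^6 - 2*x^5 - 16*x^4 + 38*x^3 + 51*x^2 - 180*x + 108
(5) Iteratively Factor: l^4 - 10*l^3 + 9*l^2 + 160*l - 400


(1) = (g + 2)*(g^2 - 2*g + 1) = (g - 1)*(g + 2)*(g - 1)
(2) = (v + 2)*(v^3 + 7*v^2 + 12*v) = v*(v + 2)*(v^2 + 7*v + 12) = v*(v + 2)*(v + 4)*(v + 3)
(3) = (a - 5)*(a^3 - 4*a^2 + 5*a - 2) = (a - 5)*(a - 2)*(a^2 - 2*a + 1) = (a - 5)*(a - 2)*(a - 1)*(a - 1)
(4) = (x + 3)*(x^5 - 5*x^4 - x^3 + 41*x^2 - 72*x + 36) = (x - 2)*(x + 3)*(x^4 - 3*x^3 - 7*x^2 + 27*x - 18) = (x - 3)*(x - 2)*(x + 3)*(x^3 - 7*x + 6) = (x - 3)*(x - 2)*(x + 3)^2*(x^2 - 3*x + 2) = (x - 3)*(x - 2)*(x - 1)*(x + 3)^2*(x - 2)
(5) = (l - 5)*(l^3 - 5*l^2 - 16*l + 80) = (l - 5)*(l + 4)*(l^2 - 9*l + 20) = (l - 5)^2*(l + 4)*(l - 4)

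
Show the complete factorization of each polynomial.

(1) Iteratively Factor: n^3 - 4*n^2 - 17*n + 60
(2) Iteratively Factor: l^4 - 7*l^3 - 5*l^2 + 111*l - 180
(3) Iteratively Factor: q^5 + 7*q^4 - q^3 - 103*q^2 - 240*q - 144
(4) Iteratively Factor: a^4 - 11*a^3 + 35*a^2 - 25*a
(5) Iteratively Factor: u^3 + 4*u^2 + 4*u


(1) = (n - 3)*(n^2 - n - 20) = (n - 3)*(n + 4)*(n - 5)
(2) = (l - 3)*(l^3 - 4*l^2 - 17*l + 60) = (l - 5)*(l - 3)*(l^2 + l - 12) = (l - 5)*(l - 3)*(l + 4)*(l - 3)
(3) = (q + 3)*(q^4 + 4*q^3 - 13*q^2 - 64*q - 48) = (q + 3)*(q + 4)*(q^3 - 13*q - 12) = (q + 3)^2*(q + 4)*(q^2 - 3*q - 4) = (q + 1)*(q + 3)^2*(q + 4)*(q - 4)
(4) = (a - 5)*(a^3 - 6*a^2 + 5*a) = (a - 5)^2*(a^2 - a) = (a - 5)^2*(a - 1)*(a)
(5) = (u)*(u^2 + 4*u + 4) = u*(u + 2)*(u + 2)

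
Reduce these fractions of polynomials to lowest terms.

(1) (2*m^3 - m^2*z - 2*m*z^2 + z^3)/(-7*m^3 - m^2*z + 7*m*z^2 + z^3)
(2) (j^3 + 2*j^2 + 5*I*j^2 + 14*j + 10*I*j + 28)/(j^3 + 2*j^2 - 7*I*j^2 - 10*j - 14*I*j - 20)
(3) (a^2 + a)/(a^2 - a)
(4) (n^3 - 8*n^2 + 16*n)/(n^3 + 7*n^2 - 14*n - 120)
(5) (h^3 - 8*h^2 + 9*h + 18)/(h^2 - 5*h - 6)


(1) = (-2*m + z)/(7*m + z)
(2) = (j + 7*I)/(j - 5*I)
(3) = (a + 1)/(a - 1)
(4) = (n^2 - 4*n)/(n^2 + 11*n + 30)
(5) = h - 3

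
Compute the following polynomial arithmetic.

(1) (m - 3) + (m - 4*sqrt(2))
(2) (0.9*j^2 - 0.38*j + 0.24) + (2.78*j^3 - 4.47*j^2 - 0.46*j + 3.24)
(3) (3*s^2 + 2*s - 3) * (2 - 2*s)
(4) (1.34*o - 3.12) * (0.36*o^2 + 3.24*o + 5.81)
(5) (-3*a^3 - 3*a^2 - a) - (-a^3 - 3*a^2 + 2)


(1) = 2*m - 4*sqrt(2) - 3
(2) = 2.78*j^3 - 3.57*j^2 - 0.84*j + 3.48
(3) = -6*s^3 + 2*s^2 + 10*s - 6
(4) = 0.4824*o^3 + 3.2184*o^2 - 2.3234*o - 18.1272
(5) = -2*a^3 - a - 2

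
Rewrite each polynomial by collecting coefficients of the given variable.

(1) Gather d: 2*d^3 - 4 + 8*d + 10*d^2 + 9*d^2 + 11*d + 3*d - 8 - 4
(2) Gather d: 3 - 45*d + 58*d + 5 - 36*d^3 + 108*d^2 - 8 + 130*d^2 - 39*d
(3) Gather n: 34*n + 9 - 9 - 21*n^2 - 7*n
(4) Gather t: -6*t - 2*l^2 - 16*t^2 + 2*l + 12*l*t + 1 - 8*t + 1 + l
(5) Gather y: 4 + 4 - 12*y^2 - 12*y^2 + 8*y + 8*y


(1) = 2*d^3 + 19*d^2 + 22*d - 16
(2) = -36*d^3 + 238*d^2 - 26*d
(3) = -21*n^2 + 27*n
(4) = -2*l^2 + 3*l - 16*t^2 + t*(12*l - 14) + 2
(5) = -24*y^2 + 16*y + 8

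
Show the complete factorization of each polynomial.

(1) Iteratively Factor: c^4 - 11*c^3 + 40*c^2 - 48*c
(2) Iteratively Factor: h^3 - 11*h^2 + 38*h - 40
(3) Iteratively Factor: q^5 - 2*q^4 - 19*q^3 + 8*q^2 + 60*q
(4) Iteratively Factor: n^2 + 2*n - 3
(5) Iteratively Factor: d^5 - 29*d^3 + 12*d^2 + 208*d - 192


(1) = (c)*(c^3 - 11*c^2 + 40*c - 48) = c*(c - 4)*(c^2 - 7*c + 12) = c*(c - 4)*(c - 3)*(c - 4)
(2) = (h - 4)*(h^2 - 7*h + 10) = (h - 4)*(h - 2)*(h - 5)
(3) = (q + 3)*(q^4 - 5*q^3 - 4*q^2 + 20*q) = (q + 2)*(q + 3)*(q^3 - 7*q^2 + 10*q) = (q - 5)*(q + 2)*(q + 3)*(q^2 - 2*q) = (q - 5)*(q - 2)*(q + 2)*(q + 3)*(q)
(4) = (n - 1)*(n + 3)
(5) = (d + 4)*(d^4 - 4*d^3 - 13*d^2 + 64*d - 48) = (d - 3)*(d + 4)*(d^3 - d^2 - 16*d + 16) = (d - 4)*(d - 3)*(d + 4)*(d^2 + 3*d - 4) = (d - 4)*(d - 3)*(d + 4)^2*(d - 1)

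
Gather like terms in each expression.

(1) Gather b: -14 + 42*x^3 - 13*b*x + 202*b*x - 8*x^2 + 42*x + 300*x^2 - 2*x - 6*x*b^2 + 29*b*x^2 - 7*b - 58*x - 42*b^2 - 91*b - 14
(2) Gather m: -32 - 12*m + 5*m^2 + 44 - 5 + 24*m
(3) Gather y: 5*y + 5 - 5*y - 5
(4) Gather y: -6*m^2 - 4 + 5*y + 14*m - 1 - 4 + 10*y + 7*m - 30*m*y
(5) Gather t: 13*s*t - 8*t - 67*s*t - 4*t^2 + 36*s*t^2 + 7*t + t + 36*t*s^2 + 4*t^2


(1) = b^2*(-6*x - 42) + b*(29*x^2 + 189*x - 98) + 42*x^3 + 292*x^2 - 18*x - 28
(2) = 5*m^2 + 12*m + 7
(3) = 0
(4) = -6*m^2 + 21*m + y*(15 - 30*m) - 9
(5) = 36*s*t^2 + t*(36*s^2 - 54*s)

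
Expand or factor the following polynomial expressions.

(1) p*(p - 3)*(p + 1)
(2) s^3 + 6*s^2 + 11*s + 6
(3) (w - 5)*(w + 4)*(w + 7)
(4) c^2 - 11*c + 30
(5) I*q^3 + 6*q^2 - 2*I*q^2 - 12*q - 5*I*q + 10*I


(1) = p^3 - 2*p^2 - 3*p
(2) = (s + 1)*(s + 2)*(s + 3)
(3) = w^3 + 6*w^2 - 27*w - 140
(4) = (c - 6)*(c - 5)
(5) = (q - 2)*(q - 5*I)*(I*q + 1)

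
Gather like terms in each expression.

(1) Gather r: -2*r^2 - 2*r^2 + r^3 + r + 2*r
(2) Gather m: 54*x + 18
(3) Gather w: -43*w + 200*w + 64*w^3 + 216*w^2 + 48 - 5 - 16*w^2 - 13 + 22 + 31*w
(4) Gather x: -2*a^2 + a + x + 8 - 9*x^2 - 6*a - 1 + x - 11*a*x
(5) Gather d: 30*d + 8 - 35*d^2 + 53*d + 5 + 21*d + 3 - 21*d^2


(1) = r^3 - 4*r^2 + 3*r
(2) = 54*x + 18
(3) = 64*w^3 + 200*w^2 + 188*w + 52
(4) = -2*a^2 - 5*a - 9*x^2 + x*(2 - 11*a) + 7
(5) = -56*d^2 + 104*d + 16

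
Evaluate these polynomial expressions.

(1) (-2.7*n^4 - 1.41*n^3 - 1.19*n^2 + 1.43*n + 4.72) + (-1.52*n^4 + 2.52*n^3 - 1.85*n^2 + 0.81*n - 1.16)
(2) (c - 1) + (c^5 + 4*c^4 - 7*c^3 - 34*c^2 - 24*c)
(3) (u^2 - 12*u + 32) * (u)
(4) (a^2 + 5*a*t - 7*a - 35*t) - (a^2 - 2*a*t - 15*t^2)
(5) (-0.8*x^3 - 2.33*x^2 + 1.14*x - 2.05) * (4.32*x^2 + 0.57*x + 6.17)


(1) = -4.22*n^4 + 1.11*n^3 - 3.04*n^2 + 2.24*n + 3.56
(2) = c^5 + 4*c^4 - 7*c^3 - 34*c^2 - 23*c - 1
(3) = u^3 - 12*u^2 + 32*u
(4) = 7*a*t - 7*a + 15*t^2 - 35*t
(5) = -3.456*x^5 - 10.5216*x^4 - 1.3393*x^3 - 22.5823*x^2 + 5.8653*x - 12.6485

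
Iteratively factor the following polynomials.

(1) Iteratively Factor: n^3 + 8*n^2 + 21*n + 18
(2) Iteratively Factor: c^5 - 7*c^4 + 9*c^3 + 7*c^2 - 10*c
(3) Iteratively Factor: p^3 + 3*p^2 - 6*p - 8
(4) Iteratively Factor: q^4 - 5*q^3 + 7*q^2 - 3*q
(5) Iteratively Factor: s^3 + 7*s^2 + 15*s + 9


(1) = (n + 3)*(n^2 + 5*n + 6) = (n + 3)^2*(n + 2)
(2) = (c + 1)*(c^4 - 8*c^3 + 17*c^2 - 10*c) = c*(c + 1)*(c^3 - 8*c^2 + 17*c - 10) = c*(c - 5)*(c + 1)*(c^2 - 3*c + 2) = c*(c - 5)*(c - 1)*(c + 1)*(c - 2)
(3) = (p - 2)*(p^2 + 5*p + 4) = (p - 2)*(p + 1)*(p + 4)
(4) = (q - 1)*(q^3 - 4*q^2 + 3*q) = (q - 1)^2*(q^2 - 3*q) = q*(q - 1)^2*(q - 3)
(5) = (s + 3)*(s^2 + 4*s + 3) = (s + 1)*(s + 3)*(s + 3)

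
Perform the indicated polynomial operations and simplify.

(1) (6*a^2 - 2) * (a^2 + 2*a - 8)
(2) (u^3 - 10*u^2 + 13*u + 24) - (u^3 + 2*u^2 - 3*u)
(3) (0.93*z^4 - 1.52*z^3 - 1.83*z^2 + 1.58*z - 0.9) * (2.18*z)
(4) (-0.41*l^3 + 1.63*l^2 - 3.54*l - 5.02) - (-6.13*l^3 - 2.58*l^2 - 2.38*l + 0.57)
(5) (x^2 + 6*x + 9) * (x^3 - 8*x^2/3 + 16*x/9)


(1) = 6*a^4 + 12*a^3 - 50*a^2 - 4*a + 16
(2) = -12*u^2 + 16*u + 24
(3) = 2.0274*z^5 - 3.3136*z^4 - 3.9894*z^3 + 3.4444*z^2 - 1.962*z
(4) = 5.72*l^3 + 4.21*l^2 - 1.16*l - 5.59
(5) = x^5 + 10*x^4/3 - 47*x^3/9 - 40*x^2/3 + 16*x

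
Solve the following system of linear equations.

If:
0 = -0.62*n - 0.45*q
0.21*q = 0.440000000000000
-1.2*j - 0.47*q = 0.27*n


Then:
j = -0.48
n = -1.52
q = 2.10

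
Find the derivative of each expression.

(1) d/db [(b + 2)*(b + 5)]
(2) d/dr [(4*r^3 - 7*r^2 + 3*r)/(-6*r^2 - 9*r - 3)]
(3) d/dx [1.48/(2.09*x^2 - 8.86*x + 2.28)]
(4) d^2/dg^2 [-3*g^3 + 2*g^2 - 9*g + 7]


(1) = 2*b + 7
(2) = (-8*r^4 - 24*r^3 + 15*r^2 + 14*r - 3)/(3*(4*r^4 + 12*r^3 + 13*r^2 + 6*r + 1))
(3) = (13.1128 - 6.1864*x)/(2.09*x^2 - 8.86*x + 2.28)^2
(4) = 4 - 18*g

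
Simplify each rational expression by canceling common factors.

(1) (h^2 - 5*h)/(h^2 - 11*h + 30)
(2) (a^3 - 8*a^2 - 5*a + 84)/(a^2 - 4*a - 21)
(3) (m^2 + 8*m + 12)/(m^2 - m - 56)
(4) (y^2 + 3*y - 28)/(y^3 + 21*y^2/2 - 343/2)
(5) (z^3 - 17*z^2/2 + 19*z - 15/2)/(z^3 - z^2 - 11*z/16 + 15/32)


(1) = h/(h - 6)
(2) = a - 4
(3) = (m^2 + 8*m + 12)/(m^2 - m - 56)
(4) = (2*y - 8)/(2*y^2 + 7*y - 49)
(5) = (16*z^2 - 128*z + 240)/(16*z^2 - 8*z - 15)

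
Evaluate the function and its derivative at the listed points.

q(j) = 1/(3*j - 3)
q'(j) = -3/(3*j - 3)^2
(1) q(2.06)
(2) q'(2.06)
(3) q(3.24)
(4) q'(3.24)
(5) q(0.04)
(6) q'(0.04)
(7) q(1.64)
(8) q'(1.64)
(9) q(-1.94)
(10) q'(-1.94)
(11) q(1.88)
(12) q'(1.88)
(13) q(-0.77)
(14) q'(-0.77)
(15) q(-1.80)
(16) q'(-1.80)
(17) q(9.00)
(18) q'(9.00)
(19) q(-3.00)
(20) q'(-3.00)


(1) = 0.31
(2) = -0.30
(3) = 0.15
(4) = -0.07
(5) = -0.35
(6) = -0.36
(7) = 0.52
(8) = -0.81
(9) = -0.11
(10) = -0.04
(11) = 0.38
(12) = -0.43
(13) = -0.19
(14) = -0.11
(15) = -0.12
(16) = -0.04
(17) = 0.04
(18) = -0.01
(19) = -0.08
(20) = -0.02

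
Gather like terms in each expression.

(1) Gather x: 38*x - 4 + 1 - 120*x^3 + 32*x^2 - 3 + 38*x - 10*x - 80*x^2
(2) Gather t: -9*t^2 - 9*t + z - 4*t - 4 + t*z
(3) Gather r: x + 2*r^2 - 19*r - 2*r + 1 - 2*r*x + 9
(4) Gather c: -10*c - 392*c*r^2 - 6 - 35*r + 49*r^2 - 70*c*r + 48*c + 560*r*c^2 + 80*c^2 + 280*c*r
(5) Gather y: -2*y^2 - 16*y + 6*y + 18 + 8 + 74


(1) = -120*x^3 - 48*x^2 + 66*x - 6
(2) = -9*t^2 + t*(z - 13) + z - 4
(3) = 2*r^2 + r*(-2*x - 21) + x + 10
(4) = c^2*(560*r + 80) + c*(-392*r^2 + 210*r + 38) + 49*r^2 - 35*r - 6
(5) = -2*y^2 - 10*y + 100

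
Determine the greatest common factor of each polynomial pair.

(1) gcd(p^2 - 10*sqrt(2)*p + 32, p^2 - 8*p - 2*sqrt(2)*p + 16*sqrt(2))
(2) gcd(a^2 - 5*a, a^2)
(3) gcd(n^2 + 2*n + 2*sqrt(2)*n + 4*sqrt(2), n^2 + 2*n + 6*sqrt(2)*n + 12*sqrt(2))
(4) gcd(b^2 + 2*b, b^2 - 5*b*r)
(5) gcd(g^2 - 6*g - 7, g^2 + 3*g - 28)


(1) = p - 2*sqrt(2)
(2) = gcd(a*(a - 5), a^2) = a
(3) = gcd((n + 2)*(n + 2*sqrt(2)), (n + 2)*(n + 6*sqrt(2))) = n + 2
(4) = gcd(b*(b + 2), b*(b - 5*r)) = b
(5) = 1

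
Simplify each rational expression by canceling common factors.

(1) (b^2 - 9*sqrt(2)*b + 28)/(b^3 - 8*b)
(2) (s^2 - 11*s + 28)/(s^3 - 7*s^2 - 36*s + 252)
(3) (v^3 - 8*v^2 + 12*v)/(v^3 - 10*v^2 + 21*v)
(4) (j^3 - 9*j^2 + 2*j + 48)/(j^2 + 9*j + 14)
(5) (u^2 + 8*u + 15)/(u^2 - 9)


(1) = (b - 7*sqrt(2))/(b^2 + 2*sqrt(2)*b)
(2) = (s - 4)/(s^2 - 36)
(3) = (v^2 - 8*v + 12)/(v^2 - 10*v + 21)
(4) = (j^2 - 11*j + 24)/(j + 7)
(5) = (u + 5)/(u - 3)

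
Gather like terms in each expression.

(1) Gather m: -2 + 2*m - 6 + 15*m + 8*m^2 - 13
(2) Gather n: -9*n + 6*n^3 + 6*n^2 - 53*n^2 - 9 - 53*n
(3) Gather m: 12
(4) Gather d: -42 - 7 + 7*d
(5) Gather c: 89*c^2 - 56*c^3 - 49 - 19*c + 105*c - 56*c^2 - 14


(1) = 8*m^2 + 17*m - 21
(2) = 6*n^3 - 47*n^2 - 62*n - 9
(3) = 12
(4) = 7*d - 49
(5) = -56*c^3 + 33*c^2 + 86*c - 63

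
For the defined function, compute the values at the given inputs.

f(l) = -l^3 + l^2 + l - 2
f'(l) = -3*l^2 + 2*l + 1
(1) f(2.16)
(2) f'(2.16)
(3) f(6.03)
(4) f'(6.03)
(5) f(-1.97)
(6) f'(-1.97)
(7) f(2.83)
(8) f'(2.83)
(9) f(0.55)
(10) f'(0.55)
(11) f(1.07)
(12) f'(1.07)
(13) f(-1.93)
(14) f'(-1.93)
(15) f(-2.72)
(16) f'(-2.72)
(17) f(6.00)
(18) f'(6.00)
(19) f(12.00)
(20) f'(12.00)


(1) = -5.25
(2) = -8.68
(3) = -178.87
(4) = -96.02
(5) = 7.56
(6) = -14.58
(7) = -13.83
(8) = -17.37
(9) = -1.31
(10) = 1.19
(11) = -1.01
(12) = -0.29
(13) = 6.98
(14) = -14.03
(15) = 22.80
(16) = -26.64
(17) = -176.00
(18) = -95.00
(19) = -1574.00
(20) = -407.00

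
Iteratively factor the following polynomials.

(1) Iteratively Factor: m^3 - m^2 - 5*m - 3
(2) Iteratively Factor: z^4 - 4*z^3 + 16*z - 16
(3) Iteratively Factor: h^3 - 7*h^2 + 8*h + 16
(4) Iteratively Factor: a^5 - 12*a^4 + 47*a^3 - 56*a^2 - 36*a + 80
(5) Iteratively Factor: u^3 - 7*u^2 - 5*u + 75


(1) = (m + 1)*(m^2 - 2*m - 3) = (m + 1)^2*(m - 3)
(2) = (z - 2)*(z^3 - 2*z^2 - 4*z + 8) = (z - 2)^2*(z^2 - 4) = (z - 2)^2*(z + 2)*(z - 2)
(3) = (h - 4)*(h^2 - 3*h - 4) = (h - 4)^2*(h + 1)
(4) = (a - 5)*(a^4 - 7*a^3 + 12*a^2 + 4*a - 16) = (a - 5)*(a - 2)*(a^3 - 5*a^2 + 2*a + 8) = (a - 5)*(a - 2)^2*(a^2 - 3*a - 4) = (a - 5)*(a - 4)*(a - 2)^2*(a + 1)
(5) = (u - 5)*(u^2 - 2*u - 15) = (u - 5)*(u + 3)*(u - 5)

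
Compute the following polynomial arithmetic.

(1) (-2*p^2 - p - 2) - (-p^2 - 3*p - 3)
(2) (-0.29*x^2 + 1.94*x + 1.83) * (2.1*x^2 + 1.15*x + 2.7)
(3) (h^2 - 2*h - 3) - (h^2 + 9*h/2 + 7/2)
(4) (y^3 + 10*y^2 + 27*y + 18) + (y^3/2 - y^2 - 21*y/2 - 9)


(1) = -p^2 + 2*p + 1
(2) = -0.609*x^4 + 3.7405*x^3 + 5.291*x^2 + 7.3425*x + 4.941
(3) = -13*h/2 - 13/2
(4) = 3*y^3/2 + 9*y^2 + 33*y/2 + 9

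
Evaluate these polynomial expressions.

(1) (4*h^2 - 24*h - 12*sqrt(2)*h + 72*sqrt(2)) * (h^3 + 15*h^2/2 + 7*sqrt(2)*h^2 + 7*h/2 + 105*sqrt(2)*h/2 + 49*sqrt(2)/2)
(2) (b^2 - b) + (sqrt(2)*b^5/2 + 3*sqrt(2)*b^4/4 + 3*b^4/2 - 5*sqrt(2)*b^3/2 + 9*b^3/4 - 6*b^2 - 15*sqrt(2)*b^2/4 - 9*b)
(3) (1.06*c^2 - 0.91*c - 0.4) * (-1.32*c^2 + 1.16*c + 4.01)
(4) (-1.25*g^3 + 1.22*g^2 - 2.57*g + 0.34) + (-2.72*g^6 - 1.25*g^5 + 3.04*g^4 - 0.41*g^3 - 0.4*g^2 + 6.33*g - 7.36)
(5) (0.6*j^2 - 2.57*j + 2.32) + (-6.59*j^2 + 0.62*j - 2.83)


(1) = 4*h^5 + 6*h^4 + 16*sqrt(2)*h^4 - 334*h^3 + 24*sqrt(2)*h^3 - 664*sqrt(2)*h^2 - 336*h^2 - 336*sqrt(2)*h + 6972*h + 3528
(2) = sqrt(2)*b^5/2 + 3*sqrt(2)*b^4/4 + 3*b^4/2 - 5*sqrt(2)*b^3/2 + 9*b^3/4 - 15*sqrt(2)*b^2/4 - 5*b^2 - 10*b
(3) = -1.3992*c^4 + 2.4308*c^3 + 3.723*c^2 - 4.1131*c - 1.604
(4) = -2.72*g^6 - 1.25*g^5 + 3.04*g^4 - 1.66*g^3 + 0.82*g^2 + 3.76*g - 7.02
(5) = -5.99*j^2 - 1.95*j - 0.51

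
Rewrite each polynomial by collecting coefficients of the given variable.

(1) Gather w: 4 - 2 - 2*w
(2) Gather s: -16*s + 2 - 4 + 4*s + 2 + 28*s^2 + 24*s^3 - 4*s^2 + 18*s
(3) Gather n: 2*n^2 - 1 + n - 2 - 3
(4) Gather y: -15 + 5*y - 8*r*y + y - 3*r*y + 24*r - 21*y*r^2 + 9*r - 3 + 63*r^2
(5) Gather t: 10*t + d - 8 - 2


(1) = 2 - 2*w
(2) = 24*s^3 + 24*s^2 + 6*s
(3) = 2*n^2 + n - 6
(4) = 63*r^2 + 33*r + y*(-21*r^2 - 11*r + 6) - 18
(5) = d + 10*t - 10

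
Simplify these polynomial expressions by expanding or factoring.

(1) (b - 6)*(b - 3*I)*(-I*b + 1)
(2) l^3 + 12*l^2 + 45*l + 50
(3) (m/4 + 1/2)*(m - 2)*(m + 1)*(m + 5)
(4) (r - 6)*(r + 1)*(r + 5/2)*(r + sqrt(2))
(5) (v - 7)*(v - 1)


(1) = -I*b^3 - 2*b^2 + 6*I*b^2 + 12*b - 3*I*b + 18*I
(2) = (l + 2)*(l + 5)^2
(3) = m^4/4 + 3*m^3/2 + m^2/4 - 6*m - 5
(4) = r^4 - 5*r^3/2 + sqrt(2)*r^3 - 37*r^2/2 - 5*sqrt(2)*r^2/2 - 37*sqrt(2)*r/2 - 15*r - 15*sqrt(2)
(5) = v^2 - 8*v + 7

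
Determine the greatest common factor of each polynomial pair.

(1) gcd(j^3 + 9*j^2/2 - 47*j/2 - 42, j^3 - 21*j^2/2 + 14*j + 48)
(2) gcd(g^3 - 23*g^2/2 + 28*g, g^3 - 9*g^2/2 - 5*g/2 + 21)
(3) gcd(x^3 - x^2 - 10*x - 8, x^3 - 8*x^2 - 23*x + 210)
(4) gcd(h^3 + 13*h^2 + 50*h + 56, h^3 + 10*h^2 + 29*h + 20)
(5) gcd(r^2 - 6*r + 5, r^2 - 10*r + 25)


(1) = j^2 - 5*j/2 - 6
(2) = gcd(g*(g - 8)*(g - 7/2), (g - 7/2)*(g - 3)*(g + 2)) = g - 7/2
(3) = 1
(4) = gcd((h + 2)*(h + 4)*(h + 7), (h + 1)*(h + 4)*(h + 5)) = h + 4
(5) = r - 5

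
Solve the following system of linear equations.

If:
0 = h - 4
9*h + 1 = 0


Then:
No Solution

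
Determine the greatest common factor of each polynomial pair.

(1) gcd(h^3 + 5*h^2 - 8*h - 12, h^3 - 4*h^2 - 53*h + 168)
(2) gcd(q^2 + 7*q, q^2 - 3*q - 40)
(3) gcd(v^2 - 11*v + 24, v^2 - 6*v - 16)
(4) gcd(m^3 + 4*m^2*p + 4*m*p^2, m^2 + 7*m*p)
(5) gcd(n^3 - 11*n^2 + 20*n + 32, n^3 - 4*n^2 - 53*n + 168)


(1) = gcd((h - 2)*(h + 1)*(h + 6), (h - 8)*(h - 3)*(h + 7)) = 1
(2) = gcd(q*(q + 7), (q - 8)*(q + 5)) = 1
(3) = gcd((v - 8)*(v - 3), (v - 8)*(v + 2)) = v - 8
(4) = m
(5) = gcd((n - 8)*(n - 4)*(n + 1), (n - 8)*(n - 3)*(n + 7)) = n - 8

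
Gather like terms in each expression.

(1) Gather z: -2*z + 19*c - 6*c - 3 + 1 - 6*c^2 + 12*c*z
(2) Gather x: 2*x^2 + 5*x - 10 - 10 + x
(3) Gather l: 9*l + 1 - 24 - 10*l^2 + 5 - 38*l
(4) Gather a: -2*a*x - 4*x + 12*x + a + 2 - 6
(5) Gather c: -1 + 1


(1) = -6*c^2 + 13*c + z*(12*c - 2) - 2
(2) = 2*x^2 + 6*x - 20
(3) = -10*l^2 - 29*l - 18
(4) = a*(1 - 2*x) + 8*x - 4
(5) = 0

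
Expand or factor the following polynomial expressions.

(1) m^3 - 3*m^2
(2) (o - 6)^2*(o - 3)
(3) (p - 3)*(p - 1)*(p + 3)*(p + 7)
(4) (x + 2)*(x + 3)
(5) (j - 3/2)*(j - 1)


(1) = m^2*(m - 3)
(2) = o^3 - 15*o^2 + 72*o - 108
(3) = p^4 + 6*p^3 - 16*p^2 - 54*p + 63
(4) = x^2 + 5*x + 6
(5) = j^2 - 5*j/2 + 3/2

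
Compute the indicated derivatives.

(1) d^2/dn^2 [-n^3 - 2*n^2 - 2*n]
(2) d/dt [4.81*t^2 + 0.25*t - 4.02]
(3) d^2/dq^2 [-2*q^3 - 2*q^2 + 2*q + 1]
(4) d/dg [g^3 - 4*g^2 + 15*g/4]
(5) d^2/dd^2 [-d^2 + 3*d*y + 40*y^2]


(1) = -6*n - 4
(2) = 9.62*t + 0.25
(3) = -12*q - 4
(4) = 3*g^2 - 8*g + 15/4
(5) = -2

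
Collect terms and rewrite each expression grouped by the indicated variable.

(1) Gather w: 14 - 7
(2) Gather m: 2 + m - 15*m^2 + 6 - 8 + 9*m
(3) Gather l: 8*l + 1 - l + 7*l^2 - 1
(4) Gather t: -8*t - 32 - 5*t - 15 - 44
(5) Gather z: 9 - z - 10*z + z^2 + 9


(1) = 7
(2) = -15*m^2 + 10*m
(3) = 7*l^2 + 7*l
(4) = -13*t - 91
(5) = z^2 - 11*z + 18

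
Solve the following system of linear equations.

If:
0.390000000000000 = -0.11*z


Then:
z = -3.55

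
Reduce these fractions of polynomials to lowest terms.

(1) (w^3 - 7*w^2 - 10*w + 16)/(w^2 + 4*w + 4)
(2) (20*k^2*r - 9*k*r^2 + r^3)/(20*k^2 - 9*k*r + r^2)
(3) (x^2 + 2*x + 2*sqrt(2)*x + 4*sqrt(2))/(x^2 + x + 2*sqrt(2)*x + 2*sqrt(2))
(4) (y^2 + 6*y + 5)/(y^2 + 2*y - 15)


(1) = (w^2 - 9*w + 8)/(w + 2)
(2) = r
(3) = (x + 2)/(x + 1)
(4) = (y + 1)/(y - 3)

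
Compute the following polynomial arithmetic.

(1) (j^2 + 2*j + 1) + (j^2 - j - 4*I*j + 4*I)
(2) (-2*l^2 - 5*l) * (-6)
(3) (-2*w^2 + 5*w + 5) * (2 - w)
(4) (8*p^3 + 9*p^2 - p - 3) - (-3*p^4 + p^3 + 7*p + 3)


(1) = 2*j^2 + j - 4*I*j + 1 + 4*I
(2) = 12*l^2 + 30*l
(3) = 2*w^3 - 9*w^2 + 5*w + 10
(4) = 3*p^4 + 7*p^3 + 9*p^2 - 8*p - 6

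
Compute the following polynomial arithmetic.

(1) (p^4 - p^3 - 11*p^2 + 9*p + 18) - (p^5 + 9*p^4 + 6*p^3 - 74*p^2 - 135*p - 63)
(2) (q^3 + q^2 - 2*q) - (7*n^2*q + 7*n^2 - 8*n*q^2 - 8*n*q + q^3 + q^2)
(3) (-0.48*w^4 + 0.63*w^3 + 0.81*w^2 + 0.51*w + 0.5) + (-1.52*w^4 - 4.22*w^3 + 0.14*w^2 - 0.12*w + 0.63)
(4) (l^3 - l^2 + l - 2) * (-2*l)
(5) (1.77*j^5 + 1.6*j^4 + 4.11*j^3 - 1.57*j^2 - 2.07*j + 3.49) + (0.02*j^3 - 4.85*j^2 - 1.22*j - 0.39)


(1) = -p^5 - 8*p^4 - 7*p^3 + 63*p^2 + 144*p + 81
(2) = -7*n^2*q - 7*n^2 + 8*n*q^2 + 8*n*q - 2*q
(3) = -2.0*w^4 - 3.59*w^3 + 0.95*w^2 + 0.39*w + 1.13
(4) = -2*l^4 + 2*l^3 - 2*l^2 + 4*l
(5) = 1.77*j^5 + 1.6*j^4 + 4.13*j^3 - 6.42*j^2 - 3.29*j + 3.1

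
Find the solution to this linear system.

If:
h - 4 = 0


Then:
h = 4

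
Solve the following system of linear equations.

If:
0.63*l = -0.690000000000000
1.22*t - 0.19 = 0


Then:
l = -1.10
t = 0.16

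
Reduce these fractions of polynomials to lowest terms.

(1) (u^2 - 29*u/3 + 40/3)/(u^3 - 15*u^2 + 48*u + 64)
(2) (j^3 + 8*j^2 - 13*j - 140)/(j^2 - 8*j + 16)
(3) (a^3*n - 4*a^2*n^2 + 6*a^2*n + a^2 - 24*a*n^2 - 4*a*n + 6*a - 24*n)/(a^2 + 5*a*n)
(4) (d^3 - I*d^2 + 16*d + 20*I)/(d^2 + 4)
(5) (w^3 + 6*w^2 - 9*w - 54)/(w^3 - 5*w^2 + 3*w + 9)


(1) = (3*u - 5)/(3*u^2 - 21*u - 24)
(2) = (j^2 + 12*j + 35)/(j - 4)
(3) = (a^3*n - 4*a^2*n^2 + 6*a^2*n + a^2 - 24*a*n^2 - 4*a*n + 6*a - 24*n)/(a^2 + 5*a*n)
(4) = (d^2 - 3*I*d + 10)/(d - 2*I)
(5) = (w^2 + 9*w + 18)/(w^2 - 2*w - 3)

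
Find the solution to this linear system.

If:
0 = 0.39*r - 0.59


Then:
r = 1.51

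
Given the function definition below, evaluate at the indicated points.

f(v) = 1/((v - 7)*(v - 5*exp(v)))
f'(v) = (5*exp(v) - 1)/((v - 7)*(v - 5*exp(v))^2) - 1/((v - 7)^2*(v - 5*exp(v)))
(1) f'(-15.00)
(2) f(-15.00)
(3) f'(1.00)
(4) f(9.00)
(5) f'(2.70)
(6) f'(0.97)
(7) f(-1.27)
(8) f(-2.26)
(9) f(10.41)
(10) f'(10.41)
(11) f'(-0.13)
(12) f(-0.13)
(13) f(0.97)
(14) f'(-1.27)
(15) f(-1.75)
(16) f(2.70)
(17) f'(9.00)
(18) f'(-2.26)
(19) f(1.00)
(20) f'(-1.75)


(1) = 0.00
(2) = 0.00
(3) = -0.01
(4) = -0.00
(5) = -0.00
(6) = -0.01
(7) = 0.05
(8) = 0.04
(9) = -0.00
(10) = 0.00
(11) = -0.02
(12) = 0.03
(13) = 0.01
(14) = -0.00
(15) = 0.04
(16) = 0.00
(17) = 0.00
(18) = 0.01
(19) = 0.01
(20) = 0.01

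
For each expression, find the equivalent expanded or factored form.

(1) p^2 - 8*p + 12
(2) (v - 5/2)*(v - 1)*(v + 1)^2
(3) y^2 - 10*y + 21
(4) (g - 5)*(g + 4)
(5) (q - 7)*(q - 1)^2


(1) = (p - 6)*(p - 2)
(2) = v^4 - 3*v^3/2 - 7*v^2/2 + 3*v/2 + 5/2
(3) = (y - 7)*(y - 3)
(4) = g^2 - g - 20
(5) = q^3 - 9*q^2 + 15*q - 7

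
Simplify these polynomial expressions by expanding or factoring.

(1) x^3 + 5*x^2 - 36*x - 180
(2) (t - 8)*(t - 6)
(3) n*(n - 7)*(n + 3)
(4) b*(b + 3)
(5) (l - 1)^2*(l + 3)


(1) = (x - 6)*(x + 5)*(x + 6)
(2) = t^2 - 14*t + 48
(3) = n^3 - 4*n^2 - 21*n
(4) = b^2 + 3*b
(5) = l^3 + l^2 - 5*l + 3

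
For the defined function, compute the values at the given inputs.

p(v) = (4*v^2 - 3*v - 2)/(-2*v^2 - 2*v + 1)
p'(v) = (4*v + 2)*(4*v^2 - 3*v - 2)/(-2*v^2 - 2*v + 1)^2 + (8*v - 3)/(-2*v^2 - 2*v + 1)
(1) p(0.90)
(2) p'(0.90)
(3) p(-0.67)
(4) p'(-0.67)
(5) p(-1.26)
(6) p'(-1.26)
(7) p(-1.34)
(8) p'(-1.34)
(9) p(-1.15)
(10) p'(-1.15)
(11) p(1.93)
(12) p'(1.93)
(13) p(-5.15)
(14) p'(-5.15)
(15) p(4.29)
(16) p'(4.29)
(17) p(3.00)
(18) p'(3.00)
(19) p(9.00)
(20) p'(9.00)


(1) = 0.60
(2) = -3.13
(3) = 1.25
(4) = -6.39
(5) = 23.58
(6) = -245.83
(7) = 103.63
(8) = -4075.66
(9) = 10.29
(10) = -59.47
(11) = -0.69
(12) = -0.56
(13) = -2.86
(14) = -0.22
(15) = -1.32
(16) = -0.13
(17) = -1.09
(18) = -0.25
(19) = -1.65
(20) = -0.04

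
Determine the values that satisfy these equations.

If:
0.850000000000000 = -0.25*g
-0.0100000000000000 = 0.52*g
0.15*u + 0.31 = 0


Then:
No Solution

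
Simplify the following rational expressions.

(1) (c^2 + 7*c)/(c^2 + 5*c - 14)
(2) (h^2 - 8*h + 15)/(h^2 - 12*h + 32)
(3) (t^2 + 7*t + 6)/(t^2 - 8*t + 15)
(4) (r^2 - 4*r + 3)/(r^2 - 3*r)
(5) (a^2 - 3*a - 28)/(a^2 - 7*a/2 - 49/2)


(1) = c/(c - 2)
(2) = (h^2 - 8*h + 15)/(h^2 - 12*h + 32)
(3) = (t^2 + 7*t + 6)/(t^2 - 8*t + 15)
(4) = (r - 1)/r
(5) = (2*a + 8)/(2*a + 7)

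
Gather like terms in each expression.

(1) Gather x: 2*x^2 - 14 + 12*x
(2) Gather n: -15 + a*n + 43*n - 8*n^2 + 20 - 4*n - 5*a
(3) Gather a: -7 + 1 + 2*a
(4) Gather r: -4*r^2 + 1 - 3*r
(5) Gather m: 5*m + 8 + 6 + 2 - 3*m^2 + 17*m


(1) = 2*x^2 + 12*x - 14
(2) = -5*a - 8*n^2 + n*(a + 39) + 5
(3) = 2*a - 6
(4) = -4*r^2 - 3*r + 1
(5) = -3*m^2 + 22*m + 16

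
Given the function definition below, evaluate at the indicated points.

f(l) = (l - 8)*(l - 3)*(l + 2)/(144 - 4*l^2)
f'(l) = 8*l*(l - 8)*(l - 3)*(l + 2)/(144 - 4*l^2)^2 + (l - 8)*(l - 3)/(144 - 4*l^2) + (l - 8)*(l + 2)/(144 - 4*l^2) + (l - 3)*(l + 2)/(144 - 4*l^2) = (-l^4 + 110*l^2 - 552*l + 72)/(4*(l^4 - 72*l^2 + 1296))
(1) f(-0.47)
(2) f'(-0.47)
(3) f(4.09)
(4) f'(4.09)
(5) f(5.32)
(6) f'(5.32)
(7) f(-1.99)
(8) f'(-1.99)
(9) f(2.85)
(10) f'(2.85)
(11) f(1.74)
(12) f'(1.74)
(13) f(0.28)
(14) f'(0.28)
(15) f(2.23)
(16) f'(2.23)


(1) = 0.31
(2) = 0.07
(3) = -0.34
(4) = -0.42
(5) = -1.48
(6) = -2.33
(7) = 0.00
(8) = 0.39
(9) = 0.03
(10) = -0.22
(11) = 0.22
(12) = -0.13
(13) = 0.33
(14) = -0.01
(15) = 0.15
(16) = -0.17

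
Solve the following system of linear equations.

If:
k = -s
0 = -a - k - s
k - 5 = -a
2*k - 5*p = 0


Then:
a = 0
k = 5
p = 2
s = -5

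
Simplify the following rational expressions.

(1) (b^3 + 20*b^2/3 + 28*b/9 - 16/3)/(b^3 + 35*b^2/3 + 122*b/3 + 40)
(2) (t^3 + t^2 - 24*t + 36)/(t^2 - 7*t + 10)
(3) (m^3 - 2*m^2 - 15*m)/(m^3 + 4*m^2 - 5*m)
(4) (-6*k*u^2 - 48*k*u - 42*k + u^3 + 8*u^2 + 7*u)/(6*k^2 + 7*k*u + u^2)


(1) = (9*b^2 + 6*b - 8)/(9*b^2 + 51*b + 60)
(2) = (t^2 + 3*t - 18)/(t - 5)
(3) = (m^2 - 2*m - 15)/(m^2 + 4*m - 5)
(4) = (-6*k*u^2 - 48*k*u - 42*k + u^3 + 8*u^2 + 7*u)/(6*k^2 + 7*k*u + u^2)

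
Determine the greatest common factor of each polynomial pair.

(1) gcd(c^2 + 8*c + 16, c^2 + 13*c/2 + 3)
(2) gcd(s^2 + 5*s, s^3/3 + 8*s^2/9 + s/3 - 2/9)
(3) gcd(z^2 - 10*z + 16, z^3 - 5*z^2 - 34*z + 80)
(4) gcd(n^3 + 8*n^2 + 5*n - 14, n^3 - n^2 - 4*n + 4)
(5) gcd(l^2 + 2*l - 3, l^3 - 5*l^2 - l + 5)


(1) = 1
(2) = 1
(3) = z^2 - 10*z + 16
(4) = n^2 + n - 2
(5) = gcd((l - 1)*(l + 3), (l - 5)*(l - 1)*(l + 1)) = l - 1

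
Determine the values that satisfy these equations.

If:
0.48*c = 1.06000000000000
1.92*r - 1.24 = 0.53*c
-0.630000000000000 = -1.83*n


Then:
c = 2.21
n = 0.34
r = 1.26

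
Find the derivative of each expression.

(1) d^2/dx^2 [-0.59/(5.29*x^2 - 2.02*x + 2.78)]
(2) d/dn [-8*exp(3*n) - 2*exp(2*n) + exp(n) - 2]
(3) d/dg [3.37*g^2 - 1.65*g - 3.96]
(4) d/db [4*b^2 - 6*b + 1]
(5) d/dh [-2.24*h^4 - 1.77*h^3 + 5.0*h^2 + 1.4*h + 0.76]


(1) = (33.021238*x^2 - 12.609244*x - 0.59*(10.58*x - 2.02)*(21.16*x - 4.04) + 17.353316)/(5.29*x^2 - 2.02*x + 2.78)^3
(2) = (-24*exp(2*n) - 4*exp(n) + 1)*exp(n)
(3) = 6.74*g - 1.65
(4) = 8*b - 6
(5) = -8.96*h^3 - 5.31*h^2 + 10.0*h + 1.4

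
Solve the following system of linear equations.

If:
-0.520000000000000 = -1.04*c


Then:
c = 0.50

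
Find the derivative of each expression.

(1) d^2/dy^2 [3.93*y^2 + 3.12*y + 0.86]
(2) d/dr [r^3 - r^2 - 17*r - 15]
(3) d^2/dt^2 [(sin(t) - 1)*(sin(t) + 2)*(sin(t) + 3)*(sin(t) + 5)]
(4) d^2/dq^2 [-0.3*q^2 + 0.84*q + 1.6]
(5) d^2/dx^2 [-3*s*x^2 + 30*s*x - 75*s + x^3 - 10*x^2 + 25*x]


(1) = 7.86000000000000
(2) = 3*r^2 - 2*r - 17
(3) = -16*sin(t)^4 - 81*sin(t)^3 - 72*sin(t)^2 + 55*sin(t) + 42
(4) = -0.600000000000000
(5) = -6*s + 6*x - 20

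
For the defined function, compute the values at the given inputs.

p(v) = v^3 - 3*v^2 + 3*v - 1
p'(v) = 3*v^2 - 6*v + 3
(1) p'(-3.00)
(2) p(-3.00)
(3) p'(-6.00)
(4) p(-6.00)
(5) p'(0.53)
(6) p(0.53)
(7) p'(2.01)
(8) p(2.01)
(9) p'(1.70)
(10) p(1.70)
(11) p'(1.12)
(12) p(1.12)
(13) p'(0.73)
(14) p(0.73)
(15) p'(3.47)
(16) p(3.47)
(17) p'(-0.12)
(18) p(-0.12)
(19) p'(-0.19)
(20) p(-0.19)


(1) = 48.00
(2) = -64.00
(3) = 147.00
(4) = -343.00
(5) = 0.66
(6) = -0.10
(7) = 3.06
(8) = 1.03
(9) = 1.47
(10) = 0.34
(11) = 0.04
(12) = 0.00
(13) = 0.22
(14) = -0.02
(15) = 18.30
(16) = 15.07
(17) = 3.76
(18) = -1.40
(19) = 4.25
(20) = -1.69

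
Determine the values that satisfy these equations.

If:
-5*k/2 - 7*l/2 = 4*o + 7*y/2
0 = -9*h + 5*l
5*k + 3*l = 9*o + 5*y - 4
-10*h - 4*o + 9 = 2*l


Then:
h = 60*y/253 + 685/1012
k = -179*y/253 - 1643/1012
l = 108*y/253 + 1233/1012
o = -204*y/253 - 13/253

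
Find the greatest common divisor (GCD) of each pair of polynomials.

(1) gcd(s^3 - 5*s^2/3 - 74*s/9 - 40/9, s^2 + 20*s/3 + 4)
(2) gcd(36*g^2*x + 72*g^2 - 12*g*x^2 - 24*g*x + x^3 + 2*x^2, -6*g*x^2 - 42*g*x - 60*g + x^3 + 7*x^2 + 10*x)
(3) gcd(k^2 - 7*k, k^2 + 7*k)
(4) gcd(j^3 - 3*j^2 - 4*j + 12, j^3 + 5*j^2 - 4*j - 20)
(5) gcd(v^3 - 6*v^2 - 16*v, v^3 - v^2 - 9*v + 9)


(1) = s + 2/3
(2) = gcd((-6*g + x)^2*(x + 2), (-6*g + x)*(x + 2)*(x + 5)) = -6*g*x - 12*g + x^2 + 2*x
(3) = k
(4) = gcd((j - 3)*(j - 2)*(j + 2), (j - 2)*(j + 2)*(j + 5)) = j^2 - 4
(5) = 1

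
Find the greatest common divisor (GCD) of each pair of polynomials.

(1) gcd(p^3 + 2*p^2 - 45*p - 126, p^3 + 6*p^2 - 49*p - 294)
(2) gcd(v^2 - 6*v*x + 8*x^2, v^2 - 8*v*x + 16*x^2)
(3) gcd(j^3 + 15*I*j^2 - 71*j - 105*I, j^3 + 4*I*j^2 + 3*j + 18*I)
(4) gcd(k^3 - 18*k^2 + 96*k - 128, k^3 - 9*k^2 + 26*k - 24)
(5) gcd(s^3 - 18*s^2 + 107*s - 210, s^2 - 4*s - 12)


(1) = gcd((p - 7)*(p + 3)*(p + 6), (p - 7)*(p + 6)*(p + 7)) = p^2 - p - 42
(2) = gcd((v - 4*x)*(v - 2*x), (v - 4*x)^2) = -v + 4*x
(3) = j + 3*I
(4) = gcd((k - 8)^2*(k - 2), (k - 4)*(k - 3)*(k - 2)) = k - 2
(5) = s - 6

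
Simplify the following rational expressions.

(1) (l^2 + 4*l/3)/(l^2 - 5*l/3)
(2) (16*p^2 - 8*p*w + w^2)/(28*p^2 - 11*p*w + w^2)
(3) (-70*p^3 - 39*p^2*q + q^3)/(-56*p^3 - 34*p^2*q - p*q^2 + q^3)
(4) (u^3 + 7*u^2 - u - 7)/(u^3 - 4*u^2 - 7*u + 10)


(1) = (3*l + 4)/(3*l - 5)
(2) = (4*p - w)/(7*p - w)
(3) = (5*p + q)/(4*p + q)
(4) = (u^2 + 8*u + 7)/(u^2 - 3*u - 10)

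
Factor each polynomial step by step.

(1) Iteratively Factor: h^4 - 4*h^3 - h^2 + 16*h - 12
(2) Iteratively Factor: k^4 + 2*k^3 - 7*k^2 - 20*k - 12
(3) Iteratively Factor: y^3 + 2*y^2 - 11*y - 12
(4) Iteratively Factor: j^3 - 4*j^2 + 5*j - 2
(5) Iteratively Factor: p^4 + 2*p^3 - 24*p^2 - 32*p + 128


(1) = (h + 2)*(h^3 - 6*h^2 + 11*h - 6) = (h - 2)*(h + 2)*(h^2 - 4*h + 3) = (h - 3)*(h - 2)*(h + 2)*(h - 1)
(2) = (k + 2)*(k^3 - 7*k - 6) = (k - 3)*(k + 2)*(k^2 + 3*k + 2) = (k - 3)*(k + 2)^2*(k + 1)
(3) = (y - 3)*(y^2 + 5*y + 4) = (y - 3)*(y + 4)*(y + 1)
(4) = (j - 1)*(j^2 - 3*j + 2) = (j - 1)^2*(j - 2)
(5) = (p + 4)*(p^3 - 2*p^2 - 16*p + 32) = (p + 4)^2*(p^2 - 6*p + 8) = (p - 4)*(p + 4)^2*(p - 2)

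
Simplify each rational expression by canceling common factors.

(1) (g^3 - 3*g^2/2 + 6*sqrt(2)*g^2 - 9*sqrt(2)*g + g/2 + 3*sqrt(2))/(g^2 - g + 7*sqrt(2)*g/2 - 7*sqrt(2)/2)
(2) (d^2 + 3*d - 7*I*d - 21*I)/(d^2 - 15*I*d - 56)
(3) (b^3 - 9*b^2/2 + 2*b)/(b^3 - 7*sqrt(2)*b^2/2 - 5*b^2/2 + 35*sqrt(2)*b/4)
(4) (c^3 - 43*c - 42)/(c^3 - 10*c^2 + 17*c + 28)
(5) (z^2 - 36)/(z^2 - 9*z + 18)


(1) = (4*g^2 + g*(-2 + 24*sqrt(2)) - 12*sqrt(2))/(4*g + 14*sqrt(2))
(2) = (d + 3)/(d - 8*I)
(3) = (8*b^2 - 36*b + 16)/(8*b^2 + b*(-28*sqrt(2) - 20) + 70*sqrt(2))
(4) = (c + 6)/(c - 4)
(5) = (z + 6)/(z - 3)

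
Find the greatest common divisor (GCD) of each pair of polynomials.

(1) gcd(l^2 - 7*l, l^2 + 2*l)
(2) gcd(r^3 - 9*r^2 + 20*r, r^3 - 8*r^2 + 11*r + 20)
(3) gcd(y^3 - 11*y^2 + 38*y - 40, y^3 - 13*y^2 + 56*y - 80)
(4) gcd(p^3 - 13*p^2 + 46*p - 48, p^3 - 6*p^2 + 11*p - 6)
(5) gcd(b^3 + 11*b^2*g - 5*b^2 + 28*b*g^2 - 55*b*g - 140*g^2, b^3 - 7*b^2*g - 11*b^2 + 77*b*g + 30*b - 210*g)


(1) = gcd(l*(l - 7), l*(l + 2)) = l
(2) = gcd(r*(r - 5)*(r - 4), (r - 5)*(r - 4)*(r + 1)) = r^2 - 9*r + 20
(3) = gcd((y - 5)*(y - 4)*(y - 2), (y - 5)*(y - 4)^2) = y^2 - 9*y + 20
(4) = gcd((p - 8)*(p - 3)*(p - 2), (p - 3)*(p - 2)*(p - 1)) = p^2 - 5*p + 6
(5) = gcd((b - 5)*(b + 4*g)*(b + 7*g), (b - 6)*(b - 5)*(b - 7*g)) = b - 5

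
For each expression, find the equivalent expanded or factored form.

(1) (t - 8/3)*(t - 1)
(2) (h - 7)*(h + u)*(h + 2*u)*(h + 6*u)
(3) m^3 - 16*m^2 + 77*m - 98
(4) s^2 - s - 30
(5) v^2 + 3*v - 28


(1) = t^2 - 11*t/3 + 8/3
(2) = h^4 + 9*h^3*u - 7*h^3 + 20*h^2*u^2 - 63*h^2*u + 12*h*u^3 - 140*h*u^2 - 84*u^3
(3) = (m - 7)^2*(m - 2)
(4) = (s - 6)*(s + 5)
(5) = (v - 4)*(v + 7)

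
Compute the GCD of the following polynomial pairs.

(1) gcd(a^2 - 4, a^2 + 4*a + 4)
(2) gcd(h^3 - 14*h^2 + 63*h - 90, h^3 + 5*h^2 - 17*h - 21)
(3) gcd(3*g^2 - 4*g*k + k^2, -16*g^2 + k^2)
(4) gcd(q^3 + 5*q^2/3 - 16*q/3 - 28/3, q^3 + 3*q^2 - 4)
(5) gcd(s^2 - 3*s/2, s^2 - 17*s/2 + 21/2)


(1) = a + 2
(2) = h - 3
(3) = 1
(4) = gcd((q - 7/3)*(q + 2)^2, (q - 1)*(q + 2)^2) = q^2 + 4*q + 4
(5) = s - 3/2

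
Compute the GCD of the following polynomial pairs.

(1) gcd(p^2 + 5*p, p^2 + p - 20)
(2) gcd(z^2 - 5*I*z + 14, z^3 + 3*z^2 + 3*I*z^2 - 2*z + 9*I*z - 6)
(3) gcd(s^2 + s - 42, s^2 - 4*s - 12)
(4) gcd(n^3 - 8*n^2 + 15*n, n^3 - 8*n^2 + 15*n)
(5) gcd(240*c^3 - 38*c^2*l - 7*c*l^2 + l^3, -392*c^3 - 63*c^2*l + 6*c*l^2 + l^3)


(1) = gcd(p*(p + 5), (p - 4)*(p + 5)) = p + 5
(2) = z + 2*I
(3) = s - 6
(4) = n^3 - 8*n^2 + 15*n
(5) = gcd((-8*c + l)*(-5*c + l)*(6*c + l), (-8*c + l)*(7*c + l)^2) = 8*c - l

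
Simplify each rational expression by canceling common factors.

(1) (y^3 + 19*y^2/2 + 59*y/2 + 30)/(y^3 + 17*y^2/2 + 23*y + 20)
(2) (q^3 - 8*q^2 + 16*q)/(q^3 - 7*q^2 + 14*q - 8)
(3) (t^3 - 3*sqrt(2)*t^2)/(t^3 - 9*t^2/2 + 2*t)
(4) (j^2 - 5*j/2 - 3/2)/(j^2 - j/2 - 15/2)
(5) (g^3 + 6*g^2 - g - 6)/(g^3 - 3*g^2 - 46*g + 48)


(1) = (y + 3)/(y + 2)
(2) = (q^2 - 4*q)/(q^2 - 3*q + 2)
(3) = (2*t^2 - 6*sqrt(2)*t)/(2*t^2 - 9*t + 4)
(4) = (2*j + 1)/(2*j + 5)
(5) = (g + 1)/(g - 8)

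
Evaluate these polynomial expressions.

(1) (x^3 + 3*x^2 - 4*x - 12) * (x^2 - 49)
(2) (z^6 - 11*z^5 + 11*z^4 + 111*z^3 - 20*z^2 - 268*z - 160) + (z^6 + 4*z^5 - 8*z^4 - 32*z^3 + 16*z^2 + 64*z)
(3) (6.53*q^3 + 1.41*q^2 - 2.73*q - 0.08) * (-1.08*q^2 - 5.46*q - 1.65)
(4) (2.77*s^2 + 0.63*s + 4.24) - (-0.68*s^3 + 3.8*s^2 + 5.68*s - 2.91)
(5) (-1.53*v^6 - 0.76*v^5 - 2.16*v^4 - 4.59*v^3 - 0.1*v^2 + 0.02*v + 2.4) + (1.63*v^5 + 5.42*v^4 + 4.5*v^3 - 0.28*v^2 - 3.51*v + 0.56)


(1) = x^5 + 3*x^4 - 53*x^3 - 159*x^2 + 196*x + 588
(2) = 2*z^6 - 7*z^5 + 3*z^4 + 79*z^3 - 4*z^2 - 204*z - 160
(3) = -7.0524*q^5 - 37.1766*q^4 - 15.5247*q^3 + 12.6657*q^2 + 4.9413*q + 0.132
(4) = 0.68*s^3 - 1.03*s^2 - 5.05*s + 7.15
(5) = -1.53*v^6 + 0.87*v^5 + 3.26*v^4 - 0.09*v^3 - 0.38*v^2 - 3.49*v + 2.96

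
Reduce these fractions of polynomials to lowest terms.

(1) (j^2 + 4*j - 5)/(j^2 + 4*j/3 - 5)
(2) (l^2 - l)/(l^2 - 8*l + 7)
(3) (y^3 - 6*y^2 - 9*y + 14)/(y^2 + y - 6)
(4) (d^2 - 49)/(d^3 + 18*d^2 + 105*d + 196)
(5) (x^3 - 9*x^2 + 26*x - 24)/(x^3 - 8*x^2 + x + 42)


(1) = (3*j^2 + 12*j - 15)/(3*j^2 + 4*j - 15)
(2) = l/(l - 7)
(3) = (y^3 - 6*y^2 - 9*y + 14)/(y^2 + y - 6)
(4) = (d - 7)/(d^2 + 11*d + 28)
(5) = (x^2 - 6*x + 8)/(x^2 - 5*x - 14)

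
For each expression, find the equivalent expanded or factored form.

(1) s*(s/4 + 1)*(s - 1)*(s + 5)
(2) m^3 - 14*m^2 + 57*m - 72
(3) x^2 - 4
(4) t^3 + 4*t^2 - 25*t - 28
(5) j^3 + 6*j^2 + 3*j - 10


(1) = s^4/4 + 2*s^3 + 11*s^2/4 - 5*s
(2) = (m - 8)*(m - 3)^2
(3) = (x - 2)*(x + 2)
(4) = (t - 4)*(t + 1)*(t + 7)
(5) = (j - 1)*(j + 2)*(j + 5)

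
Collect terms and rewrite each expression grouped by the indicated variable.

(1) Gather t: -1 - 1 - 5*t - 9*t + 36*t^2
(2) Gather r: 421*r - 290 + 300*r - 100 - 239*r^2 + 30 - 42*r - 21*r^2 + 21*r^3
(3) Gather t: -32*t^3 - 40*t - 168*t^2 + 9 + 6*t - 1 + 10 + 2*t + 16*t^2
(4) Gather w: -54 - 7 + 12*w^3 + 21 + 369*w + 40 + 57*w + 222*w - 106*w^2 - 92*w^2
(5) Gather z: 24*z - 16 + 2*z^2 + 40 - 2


(1) = 36*t^2 - 14*t - 2
(2) = 21*r^3 - 260*r^2 + 679*r - 360
(3) = -32*t^3 - 152*t^2 - 32*t + 18
(4) = 12*w^3 - 198*w^2 + 648*w
(5) = 2*z^2 + 24*z + 22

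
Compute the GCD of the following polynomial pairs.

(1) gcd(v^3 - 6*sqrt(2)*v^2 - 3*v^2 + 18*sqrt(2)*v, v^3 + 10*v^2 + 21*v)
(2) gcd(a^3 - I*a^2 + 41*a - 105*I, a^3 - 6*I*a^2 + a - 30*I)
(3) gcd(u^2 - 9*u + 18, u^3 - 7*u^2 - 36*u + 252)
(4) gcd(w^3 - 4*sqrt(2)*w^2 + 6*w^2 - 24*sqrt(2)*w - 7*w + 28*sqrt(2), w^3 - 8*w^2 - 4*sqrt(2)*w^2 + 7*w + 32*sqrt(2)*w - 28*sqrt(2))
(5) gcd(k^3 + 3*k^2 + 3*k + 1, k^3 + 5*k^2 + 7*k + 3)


(1) = gcd(v*(v - 3)*(v - 6*sqrt(2)), v*(v + 3)*(v + 7)) = v
(2) = a^2 - 8*I*a - 15
(3) = gcd((u - 6)*(u - 3), (u - 7)*(u - 6)*(u + 6)) = u - 6
(4) = w^2 + w*(-4*sqrt(2) - 1) + 4*sqrt(2)
(5) = gcd((k + 1)^3, (k + 1)^2*(k + 3)) = k^2 + 2*k + 1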